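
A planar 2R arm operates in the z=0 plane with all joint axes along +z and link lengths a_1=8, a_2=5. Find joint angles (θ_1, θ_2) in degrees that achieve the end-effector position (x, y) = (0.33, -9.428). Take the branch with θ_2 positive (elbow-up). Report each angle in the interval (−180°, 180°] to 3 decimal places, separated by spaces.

-120.002 90.003

cos θ_2 = (88.9961−8²−5²)/(2·8·5) = -0.0000; θ_2 = 90.0028° (elbow-up)
β = atan2(-9.4280,0.3300) = -87.9953°; ψ = atan2(5.0000,7.9998) = 32.0062°
θ_1 = β − ψ = -120.0015°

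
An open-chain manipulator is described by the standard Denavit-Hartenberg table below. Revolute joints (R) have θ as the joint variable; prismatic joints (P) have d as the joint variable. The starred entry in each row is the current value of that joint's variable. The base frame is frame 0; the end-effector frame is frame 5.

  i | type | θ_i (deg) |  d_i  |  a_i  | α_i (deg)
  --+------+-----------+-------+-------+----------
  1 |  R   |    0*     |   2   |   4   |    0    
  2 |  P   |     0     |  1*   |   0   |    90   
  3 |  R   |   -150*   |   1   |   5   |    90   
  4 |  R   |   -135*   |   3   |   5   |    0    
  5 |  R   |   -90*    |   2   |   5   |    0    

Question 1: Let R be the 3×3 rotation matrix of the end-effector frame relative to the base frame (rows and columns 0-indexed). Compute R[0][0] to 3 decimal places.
End-effector x-axis (col 0 of R) = (0.6124,-0.7071,0.3536)
R[0][0] = 0.6124

0.612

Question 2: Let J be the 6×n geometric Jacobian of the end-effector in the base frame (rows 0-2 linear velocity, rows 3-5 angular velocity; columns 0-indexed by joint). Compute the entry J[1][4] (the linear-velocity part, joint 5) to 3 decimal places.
3.536

axis z_4 = (-0.5000,-0.0000,0.8660); lever o_n−o_4 = (2.0619,-3.5355,3.4998)
cross product → J_v[:, 4] = (3.0619,3.5355,1.7678)
J_ω[:, 4] = z_4
entry J[1][4] = 3.5355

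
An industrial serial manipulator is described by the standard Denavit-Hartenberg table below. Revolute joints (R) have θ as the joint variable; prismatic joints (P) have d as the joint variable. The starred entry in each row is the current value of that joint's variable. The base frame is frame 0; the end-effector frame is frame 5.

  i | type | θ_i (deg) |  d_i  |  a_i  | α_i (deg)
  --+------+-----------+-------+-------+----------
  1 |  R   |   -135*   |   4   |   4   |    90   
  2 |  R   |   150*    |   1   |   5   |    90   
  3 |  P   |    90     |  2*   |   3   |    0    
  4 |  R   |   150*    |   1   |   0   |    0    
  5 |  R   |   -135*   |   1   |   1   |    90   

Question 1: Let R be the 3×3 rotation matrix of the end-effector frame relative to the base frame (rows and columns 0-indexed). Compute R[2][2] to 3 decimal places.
0.483

End-effector z-axis (col 2 of R) = (0.4085,0.7745,0.4830)
R[2][2] = 0.4830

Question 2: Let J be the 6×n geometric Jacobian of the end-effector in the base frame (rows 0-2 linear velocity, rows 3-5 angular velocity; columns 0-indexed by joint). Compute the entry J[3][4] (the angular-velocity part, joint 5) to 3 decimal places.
axis z_4 = (-0.3536,-0.3536,0.8660); lever o_n−o_4 = (-1.1951,0.1710,0.7366)
cross product → J_v[:, 4] = (-0.4085,-0.7745,-0.4830)
J_ω[:, 4] = z_4
entry J[3][4] = -0.3536

-0.354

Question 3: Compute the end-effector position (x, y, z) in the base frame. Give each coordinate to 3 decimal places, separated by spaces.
-4.851 2.172 9.835

after link 1: o_1 = (-2.8284, -2.8284, 4.0000)
after link 2: o_2 = (-0.4737, 0.9405, 6.5000)
after link 3: o_3 = (-3.3021, 2.3548, 8.2321)
after link 4: o_4 = (-3.6557, 2.0012, 9.0981)
after link 5: o_5 = (-4.8507, 2.1722, 9.8347)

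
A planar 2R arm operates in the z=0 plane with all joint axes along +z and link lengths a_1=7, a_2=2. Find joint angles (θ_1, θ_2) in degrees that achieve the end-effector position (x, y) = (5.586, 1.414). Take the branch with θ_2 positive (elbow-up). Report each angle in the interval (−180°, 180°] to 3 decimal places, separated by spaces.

-0.003 134.995

cos θ_2 = (33.2028−7²−2²)/(2·7·2) = -0.7070; θ_2 = 134.9948° (elbow-up)
β = atan2(1.4140,5.5860) = 14.2051°; ψ = atan2(1.4143,5.5859) = 14.2086°
θ_1 = β − ψ = -0.0035°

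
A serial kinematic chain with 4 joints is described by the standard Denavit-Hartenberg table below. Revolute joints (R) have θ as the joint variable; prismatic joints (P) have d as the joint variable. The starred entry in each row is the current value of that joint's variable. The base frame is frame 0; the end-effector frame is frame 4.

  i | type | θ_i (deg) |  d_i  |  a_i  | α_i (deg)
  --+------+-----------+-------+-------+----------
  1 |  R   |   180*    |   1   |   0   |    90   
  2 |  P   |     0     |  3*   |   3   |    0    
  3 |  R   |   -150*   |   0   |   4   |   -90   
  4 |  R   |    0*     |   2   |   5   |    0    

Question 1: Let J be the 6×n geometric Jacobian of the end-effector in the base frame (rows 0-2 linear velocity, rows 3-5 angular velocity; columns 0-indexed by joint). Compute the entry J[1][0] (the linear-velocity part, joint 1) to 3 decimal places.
axis z_0 = ẑ; lever o_n−o_0 = (3.7942,3.0000,-5.2321)
cross product → J_v[:, 0] = (-3.0000,3.7942,0.0000)
J_ω[:, 0] = z_0
entry J[1][0] = 3.7942

3.794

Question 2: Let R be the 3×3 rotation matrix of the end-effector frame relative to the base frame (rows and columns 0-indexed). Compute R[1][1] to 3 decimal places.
End-effector y-axis (col 1 of R) = (-0.0000,-1.0000,-0.0000)
R[1][1] = -1.0000

-1.000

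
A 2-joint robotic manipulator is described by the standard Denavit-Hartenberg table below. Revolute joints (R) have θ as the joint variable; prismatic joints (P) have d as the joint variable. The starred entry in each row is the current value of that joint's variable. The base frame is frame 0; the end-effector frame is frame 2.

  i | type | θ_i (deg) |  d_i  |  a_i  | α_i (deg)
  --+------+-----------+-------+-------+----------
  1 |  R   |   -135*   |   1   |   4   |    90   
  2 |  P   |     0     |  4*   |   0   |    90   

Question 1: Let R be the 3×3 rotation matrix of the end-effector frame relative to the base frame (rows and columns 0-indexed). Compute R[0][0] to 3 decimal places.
End-effector x-axis (col 0 of R) = (-0.7071,-0.7071,0.0000)
R[0][0] = -0.7071

-0.707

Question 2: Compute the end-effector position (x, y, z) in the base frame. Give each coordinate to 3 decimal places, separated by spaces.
-5.657 -0.000 1.000

after link 1: o_1 = (-2.8284, -2.8284, 1.0000)
after link 2: o_2 = (-5.6569, -0.0000, 1.0000)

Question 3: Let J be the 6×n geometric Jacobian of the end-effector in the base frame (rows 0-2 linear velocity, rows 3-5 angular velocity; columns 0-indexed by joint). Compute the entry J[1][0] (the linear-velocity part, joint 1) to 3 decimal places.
axis z_0 = ẑ; lever o_n−o_0 = (-5.6569,-0.0000,1.0000)
cross product → J_v[:, 0] = (0.0000,-5.6569,0.0000)
J_ω[:, 0] = z_0
entry J[1][0] = -5.6569

-5.657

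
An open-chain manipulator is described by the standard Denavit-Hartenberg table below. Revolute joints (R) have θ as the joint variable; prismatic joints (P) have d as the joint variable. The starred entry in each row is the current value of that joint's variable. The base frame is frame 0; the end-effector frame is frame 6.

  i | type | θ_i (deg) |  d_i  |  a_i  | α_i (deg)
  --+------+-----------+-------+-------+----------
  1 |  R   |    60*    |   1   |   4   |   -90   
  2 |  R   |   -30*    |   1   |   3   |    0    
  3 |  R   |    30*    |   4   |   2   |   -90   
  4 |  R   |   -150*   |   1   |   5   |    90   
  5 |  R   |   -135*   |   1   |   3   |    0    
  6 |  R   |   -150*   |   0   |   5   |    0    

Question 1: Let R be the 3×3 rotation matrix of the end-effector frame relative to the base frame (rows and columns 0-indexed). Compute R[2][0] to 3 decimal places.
-0.966

End-effector x-axis (col 0 of R) = (-0.2241,-0.1294,-0.9659)
R[2][0] = -0.9659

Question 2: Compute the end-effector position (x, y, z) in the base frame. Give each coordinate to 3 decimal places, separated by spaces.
-3.145 6.994 -1.208

after link 1: o_1 = (2.0000, 3.4641, 1.0000)
after link 2: o_2 = (2.4330, 6.2141, 2.5000)
after link 3: o_3 = (-0.0311, 9.9462, 2.5000)
after link 4: o_4 = (-4.3612, 7.4462, 1.5000)
after link 5: o_5 = (-2.0241, 7.6408, 3.6213)
after link 6: o_6 = (-3.1448, 6.9937, -1.2083)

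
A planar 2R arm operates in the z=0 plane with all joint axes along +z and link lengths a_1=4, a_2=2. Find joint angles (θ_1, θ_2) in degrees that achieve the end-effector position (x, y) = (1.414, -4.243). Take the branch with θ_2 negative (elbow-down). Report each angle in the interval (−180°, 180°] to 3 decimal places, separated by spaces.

cos θ_2 = (20.0024−4²−2²)/(2·4·2) = 0.0002; θ_2 = -89.9912° (elbow-down)
β = atan2(-4.2430,1.4140) = -71.5691°; ψ = atan2(-2.0000,4.0003) = -26.5633°
θ_1 = β − ψ = -45.0058°

-45.006 -89.991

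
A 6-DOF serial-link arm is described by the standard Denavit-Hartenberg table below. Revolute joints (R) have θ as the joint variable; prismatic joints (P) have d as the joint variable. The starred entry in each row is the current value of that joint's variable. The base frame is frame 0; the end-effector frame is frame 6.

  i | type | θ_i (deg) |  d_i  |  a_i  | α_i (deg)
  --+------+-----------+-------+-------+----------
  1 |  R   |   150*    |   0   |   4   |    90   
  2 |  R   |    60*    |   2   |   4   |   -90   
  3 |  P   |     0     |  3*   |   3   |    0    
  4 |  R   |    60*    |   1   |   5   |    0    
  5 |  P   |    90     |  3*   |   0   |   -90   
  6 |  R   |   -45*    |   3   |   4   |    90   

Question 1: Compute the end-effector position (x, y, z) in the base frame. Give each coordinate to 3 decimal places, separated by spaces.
after link 1: o_1 = (-3.4641, 2.0000, 0.0000)
after link 2: o_2 = (-4.1962, 4.7321, 3.4641)
after link 3: o_3 = (-3.2452, 4.1830, 7.5622)
after link 4: o_4 = (-5.7428, 0.6250, 10.2272)
after link 5: o_5 = (-3.4928, -0.6740, 11.7272)
after link 6: o_6 = (0.9306, -1.8609, 9.7211)

0.931 -1.861 9.721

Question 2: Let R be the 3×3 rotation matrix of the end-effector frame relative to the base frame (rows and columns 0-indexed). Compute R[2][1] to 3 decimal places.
End-effector y-axis (col 1 of R) = (0.6495,0.6250,-0.4330)
R[2][1] = -0.4330

-0.433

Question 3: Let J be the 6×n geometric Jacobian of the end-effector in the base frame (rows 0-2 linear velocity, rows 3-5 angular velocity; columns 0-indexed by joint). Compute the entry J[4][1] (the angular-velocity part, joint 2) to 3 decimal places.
axis z_1 = (0.5000,0.8660,0.0000); lever o_n−o_1 = (4.3947,-3.8609,9.7211)
cross product → J_v[:, 1] = (8.4187,-4.8605,-5.7364)
J_ω[:, 1] = z_1
entry J[4][1] = 0.8660

0.866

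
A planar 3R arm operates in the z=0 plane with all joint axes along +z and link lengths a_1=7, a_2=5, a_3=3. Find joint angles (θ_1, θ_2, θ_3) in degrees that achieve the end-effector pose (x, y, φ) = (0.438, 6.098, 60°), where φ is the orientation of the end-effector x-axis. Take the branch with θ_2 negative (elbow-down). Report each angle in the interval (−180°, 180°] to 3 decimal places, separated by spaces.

149.997 -150.001 60.004

wrist centre = target − a_3·(cos φ, sin φ) = (-1.0620, 3.4999)
cos θ_2 = (13.3773−7²−5²)/(2·7·5) = -0.8660; θ_2 = -150.0015° (elbow-down)
β = atan2(3.4999,-1.0620) = 106.8796°; ψ = atan2(-2.4999,2.6698) = -43.1174°
θ_1 = β − ψ = 149.9971°
θ_3 = φ − θ_1 − θ_2 = 60.0044° (wrapped to (-180°,180°])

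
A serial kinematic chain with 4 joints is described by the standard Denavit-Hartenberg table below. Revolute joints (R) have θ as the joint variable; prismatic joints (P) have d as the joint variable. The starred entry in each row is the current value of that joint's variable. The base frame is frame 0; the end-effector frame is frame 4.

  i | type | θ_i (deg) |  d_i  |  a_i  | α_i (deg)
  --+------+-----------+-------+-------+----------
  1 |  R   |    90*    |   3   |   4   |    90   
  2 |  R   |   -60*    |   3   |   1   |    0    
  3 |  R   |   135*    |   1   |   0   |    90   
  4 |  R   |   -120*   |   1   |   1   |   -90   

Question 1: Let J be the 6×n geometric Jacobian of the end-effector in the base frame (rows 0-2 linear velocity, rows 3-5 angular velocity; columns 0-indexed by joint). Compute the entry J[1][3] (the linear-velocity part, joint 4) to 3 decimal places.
axis z_3 = (0.0000,0.9659,-0.2588); lever o_n−o_3 = (-0.8660,0.8365,-0.7418)
cross product → J_v[:, 3] = (-0.5000,0.2241,0.8365)
J_ω[:, 3] = z_3
entry J[1][3] = 0.2241

0.224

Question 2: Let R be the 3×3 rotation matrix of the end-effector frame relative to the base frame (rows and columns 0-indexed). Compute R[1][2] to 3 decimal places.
End-effector z-axis (col 2 of R) = (-0.5000,0.2241,0.8365)
R[1][2] = 0.2241

0.224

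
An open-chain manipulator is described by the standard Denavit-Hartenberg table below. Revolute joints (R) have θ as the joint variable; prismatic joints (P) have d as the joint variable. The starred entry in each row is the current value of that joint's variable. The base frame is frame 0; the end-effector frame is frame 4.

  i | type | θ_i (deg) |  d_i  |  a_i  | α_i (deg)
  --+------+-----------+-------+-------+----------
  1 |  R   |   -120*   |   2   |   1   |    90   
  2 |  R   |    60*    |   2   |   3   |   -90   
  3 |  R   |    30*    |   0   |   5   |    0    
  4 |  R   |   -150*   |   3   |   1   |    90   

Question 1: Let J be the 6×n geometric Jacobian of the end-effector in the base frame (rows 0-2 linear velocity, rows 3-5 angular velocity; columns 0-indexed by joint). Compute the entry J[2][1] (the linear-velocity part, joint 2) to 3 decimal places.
axis z_1 = (-0.8660,0.5000,0.0000); lever o_n−o_1 = (-0.7255,-0.5245,7.4151)
cross product → J_v[:, 1] = (3.7075,6.4216,0.8170)
J_ω[:, 1] = z_1
entry J[2][1] = 0.8170

0.817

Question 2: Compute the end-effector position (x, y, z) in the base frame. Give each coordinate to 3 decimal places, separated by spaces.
-1.225 -1.391 9.415

after link 1: o_1 = (-0.5000, -0.8660, 2.0000)
after link 2: o_2 = (-2.9821, -1.1651, 4.5981)
after link 3: o_3 = (-1.8995, -4.2901, 8.3481)
after link 4: o_4 = (-1.2255, -1.3905, 9.4151)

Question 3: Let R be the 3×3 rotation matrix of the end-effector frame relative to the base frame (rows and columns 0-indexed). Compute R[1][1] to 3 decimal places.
0.750

End-effector y-axis (col 1 of R) = (0.4330,0.7500,0.5000)
R[1][1] = 0.7500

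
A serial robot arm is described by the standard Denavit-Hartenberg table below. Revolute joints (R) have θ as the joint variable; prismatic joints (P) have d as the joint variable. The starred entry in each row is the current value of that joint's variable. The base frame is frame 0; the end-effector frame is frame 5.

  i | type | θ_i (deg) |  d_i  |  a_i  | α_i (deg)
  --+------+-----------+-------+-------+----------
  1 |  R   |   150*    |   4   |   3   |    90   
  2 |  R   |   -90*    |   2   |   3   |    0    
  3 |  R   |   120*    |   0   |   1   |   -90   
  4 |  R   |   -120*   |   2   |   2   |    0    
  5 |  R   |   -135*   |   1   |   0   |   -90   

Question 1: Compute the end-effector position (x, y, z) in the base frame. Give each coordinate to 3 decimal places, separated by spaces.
after link 1: o_1 = (-2.5981, 1.5000, 4.0000)
after link 2: o_2 = (-1.5981, 3.2321, 1.0000)
after link 3: o_3 = (-2.3481, 3.6651, 1.5000)
after link 4: o_4 = (0.1340, 4.2321, 2.7321)
after link 5: o_5 = (0.5670, 3.9821, 3.5981)

0.567 3.982 3.598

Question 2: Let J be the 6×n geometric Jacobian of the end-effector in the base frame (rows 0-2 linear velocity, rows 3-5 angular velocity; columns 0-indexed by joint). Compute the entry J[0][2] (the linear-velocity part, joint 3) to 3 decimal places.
axis z_2 = (0.5000,0.8660,0.0000); lever o_n−o_2 = (2.1651,0.7500,2.5981)
cross product → J_v[:, 2] = (2.2500,-1.2990,-1.5000)
J_ω[:, 2] = z_2
entry J[0][2] = 2.2500

2.250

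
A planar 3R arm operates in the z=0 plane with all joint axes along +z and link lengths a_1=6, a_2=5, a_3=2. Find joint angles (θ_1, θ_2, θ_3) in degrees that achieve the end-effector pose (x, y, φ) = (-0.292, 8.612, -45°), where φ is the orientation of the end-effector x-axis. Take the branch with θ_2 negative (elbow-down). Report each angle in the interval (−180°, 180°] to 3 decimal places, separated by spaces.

119.995 -44.987 -120.009

wrist centre = target − a_3·(cos φ, sin φ) = (-1.7062, 10.0262)
cos θ_2 = (103.4361−6²−5²)/(2·6·5) = 0.7073; θ_2 = -44.9869° (elbow-down)
β = atan2(10.0262,-1.7062) = 99.6578°; ψ = atan2(-3.5347,9.5363) = -20.3376°
θ_1 = β − ψ = 119.9954°
θ_3 = φ − θ_1 − θ_2 = -120.0086° (wrapped to (-180°,180°])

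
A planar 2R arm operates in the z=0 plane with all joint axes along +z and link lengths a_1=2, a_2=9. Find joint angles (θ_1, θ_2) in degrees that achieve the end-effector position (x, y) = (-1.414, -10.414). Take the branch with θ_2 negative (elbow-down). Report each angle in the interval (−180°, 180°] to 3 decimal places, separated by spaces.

cos θ_2 = (110.4508−2²−9²)/(2·2·9) = 0.7070; θ_2 = -45.0114° (elbow-down)
β = atan2(-10.4140,-1.4140) = -97.7323°; ψ = atan2(-6.3652,8.3627) = -37.2764°
θ_1 = β − ψ = -60.4559°

-60.456 -45.011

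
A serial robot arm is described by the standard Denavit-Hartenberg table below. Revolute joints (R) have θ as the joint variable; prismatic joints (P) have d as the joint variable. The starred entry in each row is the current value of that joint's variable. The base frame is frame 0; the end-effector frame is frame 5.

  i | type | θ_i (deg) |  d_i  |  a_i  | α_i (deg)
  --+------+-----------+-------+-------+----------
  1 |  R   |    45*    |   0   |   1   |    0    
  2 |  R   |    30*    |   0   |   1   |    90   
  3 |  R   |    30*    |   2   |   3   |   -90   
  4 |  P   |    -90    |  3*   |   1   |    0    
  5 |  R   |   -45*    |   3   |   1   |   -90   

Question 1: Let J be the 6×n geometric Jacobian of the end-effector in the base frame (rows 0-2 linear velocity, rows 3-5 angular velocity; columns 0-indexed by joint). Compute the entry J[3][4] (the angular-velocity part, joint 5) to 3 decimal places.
-0.129

axis z_4 = (-0.1294,-0.4830,0.8660); lever o_n−o_4 = (0.1363,-2.2234,2.2445)
cross product → J_v[:, 4] = (0.8415,0.4085,0.3536)
J_ω[:, 4] = z_4
entry J[3][4] = -0.1294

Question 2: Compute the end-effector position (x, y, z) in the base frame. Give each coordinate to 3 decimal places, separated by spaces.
4.284 -0.266 6.343

after link 1: o_1 = (0.7071, 0.7071, 0.0000)
after link 2: o_2 = (0.9659, 1.6730, 0.0000)
after link 3: o_3 = (3.5702, 3.6649, 1.5000)
after link 4: o_4 = (4.1479, 1.9572, 4.0981)
after link 5: o_5 = (4.2842, -0.2662, 6.3426)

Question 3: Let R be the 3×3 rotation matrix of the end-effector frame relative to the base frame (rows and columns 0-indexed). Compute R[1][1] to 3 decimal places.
End-effector y-axis (col 1 of R) = (0.1294,0.4830,-0.8660)
R[1][1] = 0.4830

0.483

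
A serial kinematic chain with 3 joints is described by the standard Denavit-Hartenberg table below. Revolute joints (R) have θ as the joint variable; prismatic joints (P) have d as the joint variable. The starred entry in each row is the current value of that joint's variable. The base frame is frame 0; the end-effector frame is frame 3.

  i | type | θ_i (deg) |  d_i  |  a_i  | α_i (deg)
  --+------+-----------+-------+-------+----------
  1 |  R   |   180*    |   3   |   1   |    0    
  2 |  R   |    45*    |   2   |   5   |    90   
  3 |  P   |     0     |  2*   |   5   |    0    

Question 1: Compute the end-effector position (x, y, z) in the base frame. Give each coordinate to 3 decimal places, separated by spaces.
-9.485 -5.657 5.000

after link 1: o_1 = (-1.0000, 0.0000, 3.0000)
after link 2: o_2 = (-4.5355, -3.5355, 5.0000)
after link 3: o_3 = (-9.4853, -5.6569, 5.0000)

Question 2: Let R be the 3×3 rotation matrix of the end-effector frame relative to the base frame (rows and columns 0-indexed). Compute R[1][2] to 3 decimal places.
End-effector z-axis (col 2 of R) = (-0.7071,0.7071,0.0000)
R[1][2] = 0.7071

0.707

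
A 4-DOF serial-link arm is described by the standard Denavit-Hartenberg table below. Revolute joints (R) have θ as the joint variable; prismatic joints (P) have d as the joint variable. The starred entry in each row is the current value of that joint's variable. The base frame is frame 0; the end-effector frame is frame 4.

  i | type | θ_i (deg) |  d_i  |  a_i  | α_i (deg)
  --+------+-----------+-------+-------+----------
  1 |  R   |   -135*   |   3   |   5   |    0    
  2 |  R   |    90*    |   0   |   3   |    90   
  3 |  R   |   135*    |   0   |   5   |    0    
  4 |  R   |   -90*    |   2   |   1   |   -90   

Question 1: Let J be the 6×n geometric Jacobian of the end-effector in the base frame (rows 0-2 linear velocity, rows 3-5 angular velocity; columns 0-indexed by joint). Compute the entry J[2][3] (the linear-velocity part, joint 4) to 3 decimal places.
axis z_3 = (-0.7071,-0.7071,0.0000); lever o_n−o_3 = (-0.9142,-1.9142,0.7071)
cross product → J_v[:, 3] = (-0.5000,0.5000,0.7071)
J_ω[:, 3] = z_3
entry J[2][3] = 0.7071

0.707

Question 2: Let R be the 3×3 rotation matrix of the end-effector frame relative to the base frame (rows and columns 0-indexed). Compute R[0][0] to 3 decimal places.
End-effector x-axis (col 0 of R) = (0.5000,-0.5000,0.7071)
R[0][0] = 0.5000

0.500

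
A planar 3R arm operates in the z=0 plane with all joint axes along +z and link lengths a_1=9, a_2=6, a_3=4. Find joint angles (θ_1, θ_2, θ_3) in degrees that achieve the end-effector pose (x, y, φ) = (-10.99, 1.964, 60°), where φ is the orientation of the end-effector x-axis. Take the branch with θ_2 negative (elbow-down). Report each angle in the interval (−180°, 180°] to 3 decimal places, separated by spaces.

-149.997 -60.006 -89.997

wrist centre = target − a_3·(cos φ, sin φ) = (-12.9900, -1.5001)
cos θ_2 = (170.9904−9²−6²)/(2·9·6) = 0.4999; θ_2 = -60.0059° (elbow-down)
β = atan2(-1.5001,-12.9900) = -173.4126°; ψ = atan2(-5.1965,11.9995) = -23.4154°
θ_1 = β − ψ = -149.9972°
θ_3 = φ − θ_1 − θ_2 = -89.9969° (wrapped to (-180°,180°])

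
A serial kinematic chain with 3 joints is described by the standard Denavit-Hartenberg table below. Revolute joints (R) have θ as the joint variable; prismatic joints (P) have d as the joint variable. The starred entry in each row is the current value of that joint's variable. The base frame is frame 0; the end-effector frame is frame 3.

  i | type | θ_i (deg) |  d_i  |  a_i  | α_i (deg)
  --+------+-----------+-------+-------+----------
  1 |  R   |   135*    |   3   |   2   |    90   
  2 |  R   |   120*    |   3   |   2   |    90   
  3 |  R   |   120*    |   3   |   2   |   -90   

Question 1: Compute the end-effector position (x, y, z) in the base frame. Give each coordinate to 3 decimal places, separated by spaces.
0.448 6.244 5.366

after link 1: o_1 = (-1.4142, 1.4142, 3.0000)
after link 2: o_2 = (1.4142, 2.8284, 4.7321)
after link 3: o_3 = (0.4483, 6.2438, 5.3660)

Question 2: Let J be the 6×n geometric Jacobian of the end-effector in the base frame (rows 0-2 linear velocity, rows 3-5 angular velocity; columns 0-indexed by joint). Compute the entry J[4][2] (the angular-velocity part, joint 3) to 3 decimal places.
axis z_2 = (-0.6124,0.6124,0.5000); lever o_n−o_2 = (-0.9659,3.4154,0.6340)
cross product → J_v[:, 2] = (-1.3195,-0.0947,-1.5000)
J_ω[:, 2] = z_2
entry J[4][2] = 0.6124

0.612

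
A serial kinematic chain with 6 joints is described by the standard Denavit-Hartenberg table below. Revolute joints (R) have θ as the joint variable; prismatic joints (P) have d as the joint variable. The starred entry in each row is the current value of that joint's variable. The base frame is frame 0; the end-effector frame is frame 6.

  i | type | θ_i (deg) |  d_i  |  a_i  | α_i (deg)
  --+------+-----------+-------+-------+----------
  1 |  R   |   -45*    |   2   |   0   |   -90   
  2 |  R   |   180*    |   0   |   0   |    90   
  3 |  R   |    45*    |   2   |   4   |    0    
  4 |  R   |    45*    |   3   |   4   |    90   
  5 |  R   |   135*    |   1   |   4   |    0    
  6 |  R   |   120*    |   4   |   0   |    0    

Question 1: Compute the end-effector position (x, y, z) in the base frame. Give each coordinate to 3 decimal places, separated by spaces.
-2.707 8.364 -5.828

after link 1: o_1 = (0.0000, 0.0000, 2.0000)
after link 2: o_2 = (0.0000, 0.0000, 2.0000)
after link 3: o_3 = (-0.0000, 4.0000, -0.0000)
after link 4: o_4 = (2.8284, 6.8284, -3.0000)
after link 5: o_5 = (0.1213, 5.5355, -5.8284)
after link 6: o_6 = (-2.7071, 8.3640, -5.8284)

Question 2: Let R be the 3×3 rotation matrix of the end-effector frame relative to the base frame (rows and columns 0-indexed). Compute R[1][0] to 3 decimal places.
End-effector x-axis (col 0 of R) = (-0.1830,-0.1830,0.9659)
R[1][0] = -0.1830

-0.183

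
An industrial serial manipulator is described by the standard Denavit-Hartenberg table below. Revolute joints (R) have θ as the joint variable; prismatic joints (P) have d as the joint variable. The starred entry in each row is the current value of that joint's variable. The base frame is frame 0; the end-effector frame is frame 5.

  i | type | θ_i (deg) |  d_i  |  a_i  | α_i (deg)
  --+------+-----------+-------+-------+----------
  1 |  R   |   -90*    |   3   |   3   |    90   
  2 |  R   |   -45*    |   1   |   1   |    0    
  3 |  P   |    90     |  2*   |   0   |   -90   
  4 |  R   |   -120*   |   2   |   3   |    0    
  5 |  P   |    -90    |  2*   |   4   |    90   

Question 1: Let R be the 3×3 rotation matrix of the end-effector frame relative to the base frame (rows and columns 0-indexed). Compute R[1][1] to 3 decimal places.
End-effector y-axis (col 1 of R) = (-0.0000,0.7071,0.7071)
R[1][1] = 0.7071

0.707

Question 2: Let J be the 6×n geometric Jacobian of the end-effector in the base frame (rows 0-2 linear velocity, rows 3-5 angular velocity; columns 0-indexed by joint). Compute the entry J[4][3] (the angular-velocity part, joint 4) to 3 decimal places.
axis z_3 = (-0.0000,0.7071,0.7071); lever o_n−o_3 = (-0.5981,6.3386,-0.6817)
cross product → J_v[:, 3] = (-4.9641,-0.4229,0.4229)
J_ω[:, 3] = z_3
entry J[4][3] = 0.7071

0.707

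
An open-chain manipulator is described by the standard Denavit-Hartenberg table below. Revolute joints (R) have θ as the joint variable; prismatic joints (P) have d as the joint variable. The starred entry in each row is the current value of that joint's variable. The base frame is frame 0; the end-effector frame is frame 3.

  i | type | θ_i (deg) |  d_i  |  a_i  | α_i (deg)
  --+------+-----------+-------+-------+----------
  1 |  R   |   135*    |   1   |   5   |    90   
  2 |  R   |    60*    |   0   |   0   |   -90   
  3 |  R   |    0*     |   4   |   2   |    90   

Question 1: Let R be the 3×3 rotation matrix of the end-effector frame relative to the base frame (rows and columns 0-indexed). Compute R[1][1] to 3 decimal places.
End-effector y-axis (col 1 of R) = (0.6124,-0.6124,0.5000)
R[1][1] = -0.6124

-0.612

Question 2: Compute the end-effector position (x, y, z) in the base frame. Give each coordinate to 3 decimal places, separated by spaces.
-1.793 1.793 4.732

after link 1: o_1 = (-3.5355, 3.5355, 1.0000)
after link 2: o_2 = (-3.5355, 3.5355, 1.0000)
after link 3: o_3 = (-1.7932, 1.7932, 4.7321)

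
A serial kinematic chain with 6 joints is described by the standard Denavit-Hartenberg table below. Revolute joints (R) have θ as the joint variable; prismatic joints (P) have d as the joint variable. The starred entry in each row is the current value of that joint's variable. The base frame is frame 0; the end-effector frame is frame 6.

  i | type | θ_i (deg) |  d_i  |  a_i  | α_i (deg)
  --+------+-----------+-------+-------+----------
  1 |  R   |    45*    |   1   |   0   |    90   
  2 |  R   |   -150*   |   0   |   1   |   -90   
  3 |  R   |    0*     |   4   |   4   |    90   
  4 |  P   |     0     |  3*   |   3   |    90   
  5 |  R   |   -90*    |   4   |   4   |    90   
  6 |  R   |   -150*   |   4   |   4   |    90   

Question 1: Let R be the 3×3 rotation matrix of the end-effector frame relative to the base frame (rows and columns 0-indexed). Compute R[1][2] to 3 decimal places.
End-effector z-axis (col 2 of R) = (0.0474,-0.6597,0.7500)
R[1][2] = -0.6597

-0.660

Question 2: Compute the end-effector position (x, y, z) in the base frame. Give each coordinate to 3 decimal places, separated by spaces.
after link 1: o_1 = (0.0000, 0.0000, 1.0000)
after link 2: o_2 = (-0.6124, -0.6124, 0.5000)
after link 3: o_3 = (-1.6476, -1.6476, -4.9641)
after link 4: o_4 = (-1.3634, -5.6061, -6.4641)
after link 5: o_5 = (-5.6061, -4.1919, -3.0000)
after link 6: o_6 = (-0.0000, -3.4848, -2.7321)

-0.000 -3.485 -2.732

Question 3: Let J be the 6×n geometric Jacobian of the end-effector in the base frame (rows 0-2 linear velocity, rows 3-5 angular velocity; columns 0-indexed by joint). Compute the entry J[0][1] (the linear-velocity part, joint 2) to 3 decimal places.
axis z_1 = (0.7071,-0.7071,0.0000); lever o_n−o_1 = (-0.0000,-3.4848,-3.7321)
cross product → J_v[:, 1] = (2.6390,2.6390,-2.4641)
J_ω[:, 1] = z_1
entry J[0][1] = 2.6390

2.639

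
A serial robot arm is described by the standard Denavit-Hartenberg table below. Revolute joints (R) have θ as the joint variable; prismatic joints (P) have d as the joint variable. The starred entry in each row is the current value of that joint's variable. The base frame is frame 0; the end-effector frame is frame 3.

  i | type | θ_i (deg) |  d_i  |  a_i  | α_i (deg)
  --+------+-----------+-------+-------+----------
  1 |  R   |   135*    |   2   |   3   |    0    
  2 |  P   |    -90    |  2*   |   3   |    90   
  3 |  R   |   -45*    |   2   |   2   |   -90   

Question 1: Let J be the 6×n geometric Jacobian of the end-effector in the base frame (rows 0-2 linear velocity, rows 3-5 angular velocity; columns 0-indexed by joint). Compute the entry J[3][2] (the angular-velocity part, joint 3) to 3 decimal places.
axis z_2 = (0.7071,-0.7071,0.0000); lever o_n−o_2 = (2.4142,-0.4142,-1.4142)
cross product → J_v[:, 2] = (1.0000,1.0000,1.4142)
J_ω[:, 2] = z_2
entry J[3][2] = 0.7071

0.707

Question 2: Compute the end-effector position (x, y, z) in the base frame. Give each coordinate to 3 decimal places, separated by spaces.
2.414 3.828 2.586

after link 1: o_1 = (-2.1213, 2.1213, 2.0000)
after link 2: o_2 = (0.0000, 4.2426, 4.0000)
after link 3: o_3 = (2.4142, 3.8284, 2.5858)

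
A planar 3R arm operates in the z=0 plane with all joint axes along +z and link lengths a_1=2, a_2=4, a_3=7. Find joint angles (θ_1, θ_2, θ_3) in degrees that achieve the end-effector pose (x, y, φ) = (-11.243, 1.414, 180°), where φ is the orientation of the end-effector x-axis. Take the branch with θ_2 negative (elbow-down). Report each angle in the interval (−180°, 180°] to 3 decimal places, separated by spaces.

-135.003 -89.991 44.994

wrist centre = target − a_3·(cos φ, sin φ) = (-4.2430, 1.4140)
cos θ_2 = (20.0024−2²−4²)/(2·2·4) = 0.0002; θ_2 = -89.9912° (elbow-down)
β = atan2(1.4140,-4.2430) = 161.5691°; ψ = atan2(-4.0000,2.0006) = -63.4279°
θ_1 = β − ψ = 224.9970°
θ_3 = φ − θ_1 − θ_2 = 44.9942° (wrapped to (-180°,180°])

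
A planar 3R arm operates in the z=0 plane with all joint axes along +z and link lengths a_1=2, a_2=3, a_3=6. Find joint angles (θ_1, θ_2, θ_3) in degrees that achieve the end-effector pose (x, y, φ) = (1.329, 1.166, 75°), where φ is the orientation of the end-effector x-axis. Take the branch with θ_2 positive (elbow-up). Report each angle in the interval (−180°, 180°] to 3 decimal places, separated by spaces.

-120.015 45.016 149.999

wrist centre = target − a_3·(cos φ, sin φ) = (-0.2239, -4.6296)
cos θ_2 = (21.4829−2²−3²)/(2·2·3) = 0.7069; θ_2 = 45.0160° (elbow-up)
β = atan2(-4.6296,-0.2239) = -92.7690°; ψ = atan2(2.1219,4.1207) = 27.2456°
θ_1 = β − ψ = -120.0146°
θ_3 = φ − θ_1 − θ_2 = 149.9986° (wrapped to (-180°,180°])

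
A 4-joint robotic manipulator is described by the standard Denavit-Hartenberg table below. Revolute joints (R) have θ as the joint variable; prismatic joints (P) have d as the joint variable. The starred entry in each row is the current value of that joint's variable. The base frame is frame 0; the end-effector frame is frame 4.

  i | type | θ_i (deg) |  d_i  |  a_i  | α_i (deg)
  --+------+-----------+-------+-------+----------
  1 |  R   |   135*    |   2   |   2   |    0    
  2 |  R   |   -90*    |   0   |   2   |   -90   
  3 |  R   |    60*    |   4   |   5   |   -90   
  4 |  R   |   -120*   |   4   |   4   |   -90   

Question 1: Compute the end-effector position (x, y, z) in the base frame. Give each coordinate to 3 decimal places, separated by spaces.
-6.667 6.718 -2.598

after link 1: o_1 = (-1.4142, 1.4142, 2.0000)
after link 2: o_2 = (0.0000, 2.8284, 2.0000)
after link 3: o_3 = (-1.0607, 7.4246, -2.3301)
after link 4: o_4 = (-6.6667, 6.7175, -2.5981)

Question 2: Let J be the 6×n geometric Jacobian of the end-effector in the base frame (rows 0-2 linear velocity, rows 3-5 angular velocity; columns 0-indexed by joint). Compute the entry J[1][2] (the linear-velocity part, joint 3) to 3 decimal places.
-3.251

axis z_2 = (-0.7071,0.7071,0.0000); lever o_n−o_2 = (-6.6667,3.8891,-4.5981)
cross product → J_v[:, 2] = (-3.2513,-3.2513,1.9641)
J_ω[:, 2] = z_2
entry J[1][2] = -3.2513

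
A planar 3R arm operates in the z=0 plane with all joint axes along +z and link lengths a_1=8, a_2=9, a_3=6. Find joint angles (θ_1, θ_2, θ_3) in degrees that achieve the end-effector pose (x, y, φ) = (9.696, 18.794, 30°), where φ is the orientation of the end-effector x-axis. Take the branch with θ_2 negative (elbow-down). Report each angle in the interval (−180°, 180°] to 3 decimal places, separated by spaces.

wrist centre = target − a_3·(cos φ, sin φ) = (4.4998, 15.7940)
cos θ_2 = (269.6991−8²−9²)/(2·8·9) = 0.8660; θ_2 = -30.0068° (elbow-down)
β = atan2(15.7940,4.4998) = 74.0973°; ψ = atan2(-4.5009,15.7937) = -15.9066°
θ_1 = β − ψ = 90.0039°
θ_3 = φ − θ_1 − θ_2 = -29.9971° (wrapped to (-180°,180°])

90.004 -30.007 -29.997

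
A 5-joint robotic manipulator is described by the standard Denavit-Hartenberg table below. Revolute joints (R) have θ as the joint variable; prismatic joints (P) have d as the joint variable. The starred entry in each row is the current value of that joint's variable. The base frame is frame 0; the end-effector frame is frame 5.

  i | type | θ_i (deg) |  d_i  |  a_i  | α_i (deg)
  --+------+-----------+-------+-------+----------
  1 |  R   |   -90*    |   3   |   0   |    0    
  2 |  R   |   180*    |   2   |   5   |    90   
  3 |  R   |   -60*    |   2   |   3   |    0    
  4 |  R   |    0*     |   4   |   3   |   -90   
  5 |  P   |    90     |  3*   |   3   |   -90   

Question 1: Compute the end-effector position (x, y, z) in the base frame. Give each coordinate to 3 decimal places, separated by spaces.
after link 1: o_1 = (0.0000, 0.0000, 3.0000)
after link 2: o_2 = (0.0000, 5.0000, 5.0000)
after link 3: o_3 = (2.0000, 6.5000, 2.4019)
after link 4: o_4 = (6.0000, 8.0000, -0.1962)
after link 5: o_5 = (3.0000, 10.5981, 1.3038)

3.000 10.598 1.304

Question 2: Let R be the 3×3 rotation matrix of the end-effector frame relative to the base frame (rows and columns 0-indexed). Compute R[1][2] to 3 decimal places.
-0.500

End-effector z-axis (col 2 of R) = (-0.0000,-0.5000,0.8660)
R[1][2] = -0.5000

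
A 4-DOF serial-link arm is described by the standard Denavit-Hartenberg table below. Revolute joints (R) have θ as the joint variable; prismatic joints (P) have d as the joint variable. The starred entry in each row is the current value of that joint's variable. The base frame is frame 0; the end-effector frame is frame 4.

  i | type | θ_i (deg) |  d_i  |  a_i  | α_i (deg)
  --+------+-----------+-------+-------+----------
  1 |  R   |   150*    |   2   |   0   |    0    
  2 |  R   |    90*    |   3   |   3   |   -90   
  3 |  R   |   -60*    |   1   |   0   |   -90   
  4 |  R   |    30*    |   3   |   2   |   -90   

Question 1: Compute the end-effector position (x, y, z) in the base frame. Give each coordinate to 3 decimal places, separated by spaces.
after link 1: o_1 = (0.0000, 0.0000, 2.0000)
after link 2: o_2 = (-1.5000, -2.5981, 5.0000)
after link 3: o_3 = (-0.6340, -3.0981, 5.0000)
after link 4: o_4 = (-3.2321, -5.5981, 5.0000)

-3.232 -5.598 5.000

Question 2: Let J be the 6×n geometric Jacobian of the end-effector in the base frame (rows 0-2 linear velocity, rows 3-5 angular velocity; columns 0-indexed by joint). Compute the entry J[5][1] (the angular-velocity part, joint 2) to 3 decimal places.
axis z_1 = (0.0000,0.0000,1.0000); lever o_n−o_1 = (-3.2321,-5.5981,3.0000)
cross product → J_v[:, 1] = (5.5981,-3.2321,0.0000)
J_ω[:, 1] = z_1
entry J[5][1] = 1.0000

1.000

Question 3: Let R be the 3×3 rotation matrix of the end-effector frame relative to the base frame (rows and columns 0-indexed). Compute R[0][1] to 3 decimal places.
0.433

End-effector y-axis (col 1 of R) = (0.4330,0.7500,0.5000)
R[0][1] = 0.4330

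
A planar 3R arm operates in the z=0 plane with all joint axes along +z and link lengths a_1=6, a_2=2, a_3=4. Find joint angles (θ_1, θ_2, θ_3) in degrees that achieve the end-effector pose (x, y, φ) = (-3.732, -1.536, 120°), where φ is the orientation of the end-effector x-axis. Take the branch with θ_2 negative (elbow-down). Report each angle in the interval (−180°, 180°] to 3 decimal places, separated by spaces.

-89.999 -119.998 -30.003

wrist centre = target − a_3·(cos φ, sin φ) = (-1.7320, -5.0001)
cos θ_2 = (28.0008−6²−2²)/(2·6·2) = -0.5000; θ_2 = -119.9977° (elbow-down)
β = atan2(-5.0001,-1.7320) = -109.1057°; ψ = atan2(-1.7321,5.0001) = -19.1068°
θ_1 = β − ψ = -89.9990°
θ_3 = φ − θ_1 − θ_2 = -30.0034° (wrapped to (-180°,180°])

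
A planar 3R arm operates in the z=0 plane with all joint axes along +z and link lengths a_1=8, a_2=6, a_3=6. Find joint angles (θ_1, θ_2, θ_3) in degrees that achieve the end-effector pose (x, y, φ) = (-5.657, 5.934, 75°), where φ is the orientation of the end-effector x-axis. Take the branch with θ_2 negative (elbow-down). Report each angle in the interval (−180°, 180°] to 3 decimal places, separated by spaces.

-134.998 -119.999 -30.003

wrist centre = target − a_3·(cos φ, sin φ) = (-7.2099, 0.1384)
cos θ_2 = (52.0020−8²−6²)/(2·8·6) = -0.5000; θ_2 = -119.9986° (elbow-down)
β = atan2(0.1384,-7.2099) = 178.8999°; ψ = atan2(-5.1962,5.0001) = -46.1018°
θ_1 = β − ψ = 225.0017°
θ_3 = φ − θ_1 − θ_2 = -30.0031° (wrapped to (-180°,180°])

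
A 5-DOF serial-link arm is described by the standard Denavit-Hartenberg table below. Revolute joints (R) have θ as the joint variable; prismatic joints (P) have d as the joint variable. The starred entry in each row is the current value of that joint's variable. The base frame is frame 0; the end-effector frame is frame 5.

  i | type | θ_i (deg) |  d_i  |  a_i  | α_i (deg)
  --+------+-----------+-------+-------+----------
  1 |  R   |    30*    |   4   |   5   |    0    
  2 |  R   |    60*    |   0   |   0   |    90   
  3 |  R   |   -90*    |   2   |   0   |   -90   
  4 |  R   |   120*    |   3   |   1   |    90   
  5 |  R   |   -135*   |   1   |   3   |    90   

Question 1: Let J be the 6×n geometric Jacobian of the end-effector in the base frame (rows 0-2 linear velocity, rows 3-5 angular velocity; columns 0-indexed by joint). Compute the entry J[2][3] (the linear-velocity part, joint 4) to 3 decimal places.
axis z_3 = (0.0000,1.0000,0.0000); lever o_n−o_3 = (0.4711,0.8787,-1.4267)
cross product → J_v[:, 3] = (-1.4267,0.0000,-0.4711)
J_ω[:, 3] = z_3
entry J[2][3] = -0.4711

-0.471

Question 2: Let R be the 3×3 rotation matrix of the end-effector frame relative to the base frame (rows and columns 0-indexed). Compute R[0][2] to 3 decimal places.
End-effector z-axis (col 2 of R) = (0.6124,0.7071,-0.3536)
R[0][2] = 0.6124

0.612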